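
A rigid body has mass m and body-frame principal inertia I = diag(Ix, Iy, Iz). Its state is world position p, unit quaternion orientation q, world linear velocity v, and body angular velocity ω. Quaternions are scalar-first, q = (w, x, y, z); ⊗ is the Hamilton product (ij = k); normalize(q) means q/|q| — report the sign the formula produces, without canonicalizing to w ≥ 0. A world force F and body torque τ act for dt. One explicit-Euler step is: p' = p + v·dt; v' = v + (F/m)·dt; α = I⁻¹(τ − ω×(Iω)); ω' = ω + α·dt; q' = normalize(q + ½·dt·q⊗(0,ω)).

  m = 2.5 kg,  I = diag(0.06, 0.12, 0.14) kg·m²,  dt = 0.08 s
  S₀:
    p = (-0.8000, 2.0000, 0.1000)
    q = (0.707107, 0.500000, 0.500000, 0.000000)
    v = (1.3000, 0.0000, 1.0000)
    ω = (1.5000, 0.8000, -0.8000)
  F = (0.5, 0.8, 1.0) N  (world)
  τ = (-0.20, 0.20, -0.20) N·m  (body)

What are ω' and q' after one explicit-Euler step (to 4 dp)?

ω' = (1.2504, 0.8693, -0.9554)
q' = (0.6592, 0.5249, 0.5371, -0.0365)

gyro term ω×Iω = (-0.0128, 0.0960, 0.0720)
α = I⁻¹(τ − ω×Iω) = (-3.1200, 0.8667, -1.9429)
new body rate ω' = (1.2504, 0.8693, -0.9554)
q⊗(0,ω) = (-1.1500000, 0.6606605, 0.9656856, -0.9156856)
q + ½dt·q⊗(0,ω), renormalized = (0.6592, 0.5249, 0.5371, -0.0365)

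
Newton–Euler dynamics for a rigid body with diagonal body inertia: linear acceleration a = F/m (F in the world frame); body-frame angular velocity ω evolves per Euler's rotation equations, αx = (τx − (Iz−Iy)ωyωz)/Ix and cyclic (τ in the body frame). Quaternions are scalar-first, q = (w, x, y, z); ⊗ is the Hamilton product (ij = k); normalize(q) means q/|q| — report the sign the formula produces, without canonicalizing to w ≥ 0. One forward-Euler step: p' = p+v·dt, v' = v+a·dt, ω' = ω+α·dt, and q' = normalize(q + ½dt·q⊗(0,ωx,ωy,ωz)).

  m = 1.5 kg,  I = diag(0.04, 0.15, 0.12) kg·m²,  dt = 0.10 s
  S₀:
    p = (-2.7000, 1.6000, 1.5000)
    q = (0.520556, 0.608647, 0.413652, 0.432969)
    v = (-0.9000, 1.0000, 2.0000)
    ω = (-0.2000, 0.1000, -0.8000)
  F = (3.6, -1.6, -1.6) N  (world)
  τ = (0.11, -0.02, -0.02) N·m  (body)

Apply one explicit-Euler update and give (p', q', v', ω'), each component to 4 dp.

p' = (-2.7900, 1.7000, 1.7000)
q' = (0.5414, 0.5842, 0.4359, 0.4190)
v' = (-0.6600, 0.8933, 1.8933)
ω' = (0.0690, 0.0952, -0.8148)

angular accel α = (2.6900, -0.0480, -0.1483)
ω + α·dt = (0.0690, 0.0952, -0.8148)
q⊗(0,ω) = (0.4267394, -0.4783297, 0.4523794, -0.2728497)
q + ½dt·q⊗(0,ω), renormalized = (0.5414, 0.5842, 0.4359, 0.4190)
p + v·dt = (-2.7900, 1.7000, 1.7000)
v' = v + a·dt = (-0.6600, 0.8933, 1.8933)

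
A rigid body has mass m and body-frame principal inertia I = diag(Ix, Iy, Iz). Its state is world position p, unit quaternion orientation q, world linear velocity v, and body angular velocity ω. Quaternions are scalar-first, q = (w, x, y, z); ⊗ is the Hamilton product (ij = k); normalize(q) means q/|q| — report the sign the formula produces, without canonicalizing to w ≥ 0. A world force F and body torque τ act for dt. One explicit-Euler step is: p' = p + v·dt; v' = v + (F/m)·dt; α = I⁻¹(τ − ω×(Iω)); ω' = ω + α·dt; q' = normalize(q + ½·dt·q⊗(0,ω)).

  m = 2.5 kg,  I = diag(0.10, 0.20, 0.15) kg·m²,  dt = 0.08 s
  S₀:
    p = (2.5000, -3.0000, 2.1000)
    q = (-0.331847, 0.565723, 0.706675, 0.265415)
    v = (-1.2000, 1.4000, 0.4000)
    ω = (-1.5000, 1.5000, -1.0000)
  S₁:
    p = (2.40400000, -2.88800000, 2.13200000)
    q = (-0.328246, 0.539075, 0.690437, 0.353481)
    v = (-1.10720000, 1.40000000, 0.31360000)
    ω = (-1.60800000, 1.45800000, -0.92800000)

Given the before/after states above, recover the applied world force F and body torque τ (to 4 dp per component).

velocity change Δv = (0.09280000, 0.00000000, -0.08640000)
F = m·Δv/dt = (2.9000, 0.0000, -2.7000)
Δω = ω₁−ω₀ = (-0.10800000, -0.04200000, 0.07200000)
gyro term ω₀×Iω₀ = (0.0750, -0.0750, -0.2250)
τ = I·(Δω/dt) + ω₀×(Iω₀) = (-0.0600, -0.1800, -0.0900)

F = (2.9000, 0.0000, -2.7000)
τ = (-0.0600, -0.1800, -0.0900)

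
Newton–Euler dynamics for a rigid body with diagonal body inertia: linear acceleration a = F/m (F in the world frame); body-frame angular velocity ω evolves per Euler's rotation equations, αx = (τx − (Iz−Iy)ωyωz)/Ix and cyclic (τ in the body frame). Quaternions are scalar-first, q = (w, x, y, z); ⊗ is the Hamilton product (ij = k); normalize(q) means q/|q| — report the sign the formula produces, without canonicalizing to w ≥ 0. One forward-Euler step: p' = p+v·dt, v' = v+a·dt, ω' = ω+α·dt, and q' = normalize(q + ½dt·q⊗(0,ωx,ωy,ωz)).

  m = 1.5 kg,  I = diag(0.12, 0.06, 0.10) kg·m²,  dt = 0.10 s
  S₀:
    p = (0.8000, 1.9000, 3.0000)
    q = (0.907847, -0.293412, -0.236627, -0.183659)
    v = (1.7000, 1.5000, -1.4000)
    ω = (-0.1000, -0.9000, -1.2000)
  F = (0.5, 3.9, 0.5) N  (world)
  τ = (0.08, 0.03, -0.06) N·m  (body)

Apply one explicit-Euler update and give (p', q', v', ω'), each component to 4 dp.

p' = (0.9700, 2.0500, 2.8600)
q' = (0.8822, -0.2912, -0.2933, -0.2255)
v' = (1.7333, 1.7600, -1.3667)
ω' = (-0.0693, -0.8540, -1.2546)

gyro term ω×Iω = (0.0432, 0.0024, -0.0054)
angular accel α = (0.3067, 0.4600, -0.5460)
ω' = ω + α·dt = (-0.0693, -0.8540, -1.2546)
q⊗(0,ω) = (-0.4626963, 0.0278746, -1.1507908, -0.8490083)
q + ½dt·q⊗(0,ω), renormalized = (0.8822, -0.2912, -0.2933, -0.2255)
a = F/m = (0.3333, 2.6000, 0.3333)
new position p' = (0.9700, 2.0500, 2.8600)
v + (F/m)dt = (1.7333, 1.7600, -1.3667)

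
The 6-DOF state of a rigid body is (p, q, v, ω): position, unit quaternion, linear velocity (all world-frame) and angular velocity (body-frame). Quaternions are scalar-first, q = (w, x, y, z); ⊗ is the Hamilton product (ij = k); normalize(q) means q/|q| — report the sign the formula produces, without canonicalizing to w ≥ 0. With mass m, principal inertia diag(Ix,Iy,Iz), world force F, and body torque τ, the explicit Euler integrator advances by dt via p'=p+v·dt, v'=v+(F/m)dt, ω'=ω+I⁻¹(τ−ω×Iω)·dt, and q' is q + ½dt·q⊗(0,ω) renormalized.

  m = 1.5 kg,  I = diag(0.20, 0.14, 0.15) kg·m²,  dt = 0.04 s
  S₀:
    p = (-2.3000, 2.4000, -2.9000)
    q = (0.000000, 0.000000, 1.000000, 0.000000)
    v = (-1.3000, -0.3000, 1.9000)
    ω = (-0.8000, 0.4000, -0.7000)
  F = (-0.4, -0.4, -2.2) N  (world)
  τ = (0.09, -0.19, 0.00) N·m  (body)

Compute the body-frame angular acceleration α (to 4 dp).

precession coupling ω×(Iω) = (-0.0028, 0.0280, 0.0192)
(τ − ω×Iω)/I = (0.4640, -1.5571, -0.1280)

α = (0.4640, -1.5571, -0.1280)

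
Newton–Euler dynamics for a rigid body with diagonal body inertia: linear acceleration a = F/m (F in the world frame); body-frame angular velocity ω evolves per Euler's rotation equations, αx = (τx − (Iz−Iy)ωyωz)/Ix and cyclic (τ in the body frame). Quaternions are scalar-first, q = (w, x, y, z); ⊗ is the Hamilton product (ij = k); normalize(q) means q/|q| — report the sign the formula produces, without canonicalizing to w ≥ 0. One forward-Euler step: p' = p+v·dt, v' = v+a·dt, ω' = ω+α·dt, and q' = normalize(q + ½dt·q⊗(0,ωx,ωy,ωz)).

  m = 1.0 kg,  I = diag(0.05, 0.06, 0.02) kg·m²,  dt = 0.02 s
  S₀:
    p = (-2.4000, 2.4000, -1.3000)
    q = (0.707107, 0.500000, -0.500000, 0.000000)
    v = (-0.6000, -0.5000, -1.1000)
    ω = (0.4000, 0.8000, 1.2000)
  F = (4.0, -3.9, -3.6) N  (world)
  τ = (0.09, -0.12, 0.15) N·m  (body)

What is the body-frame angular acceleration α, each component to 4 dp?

gyro term ω×Iω = (-0.0384, 0.0144, 0.0032)
α = I⁻¹(τ − ω×Iω) = (2.5680, -2.2400, 7.3400)

α = (2.5680, -2.2400, 7.3400)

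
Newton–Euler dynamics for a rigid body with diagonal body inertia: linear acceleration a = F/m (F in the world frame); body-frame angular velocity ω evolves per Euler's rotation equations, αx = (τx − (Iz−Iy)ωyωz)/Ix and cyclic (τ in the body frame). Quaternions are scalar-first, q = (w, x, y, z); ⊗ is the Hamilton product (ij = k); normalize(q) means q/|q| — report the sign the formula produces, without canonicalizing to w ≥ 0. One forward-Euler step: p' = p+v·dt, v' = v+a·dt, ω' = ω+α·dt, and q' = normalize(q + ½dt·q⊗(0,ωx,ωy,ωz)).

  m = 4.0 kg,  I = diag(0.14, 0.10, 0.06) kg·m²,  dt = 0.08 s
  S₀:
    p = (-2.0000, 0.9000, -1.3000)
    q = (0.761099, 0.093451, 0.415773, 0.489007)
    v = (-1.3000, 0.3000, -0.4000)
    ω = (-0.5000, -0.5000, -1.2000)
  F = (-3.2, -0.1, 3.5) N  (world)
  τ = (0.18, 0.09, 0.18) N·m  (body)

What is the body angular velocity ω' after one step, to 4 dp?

ω' = (-0.3834, -0.4664, -0.9467)

gyro term ω×Iω = (-0.0240, 0.0480, -0.0100)
angular accel α = (1.4571, 0.4200, 3.1667)
ω + α·dt = (-0.3834, -0.4664, -0.9467)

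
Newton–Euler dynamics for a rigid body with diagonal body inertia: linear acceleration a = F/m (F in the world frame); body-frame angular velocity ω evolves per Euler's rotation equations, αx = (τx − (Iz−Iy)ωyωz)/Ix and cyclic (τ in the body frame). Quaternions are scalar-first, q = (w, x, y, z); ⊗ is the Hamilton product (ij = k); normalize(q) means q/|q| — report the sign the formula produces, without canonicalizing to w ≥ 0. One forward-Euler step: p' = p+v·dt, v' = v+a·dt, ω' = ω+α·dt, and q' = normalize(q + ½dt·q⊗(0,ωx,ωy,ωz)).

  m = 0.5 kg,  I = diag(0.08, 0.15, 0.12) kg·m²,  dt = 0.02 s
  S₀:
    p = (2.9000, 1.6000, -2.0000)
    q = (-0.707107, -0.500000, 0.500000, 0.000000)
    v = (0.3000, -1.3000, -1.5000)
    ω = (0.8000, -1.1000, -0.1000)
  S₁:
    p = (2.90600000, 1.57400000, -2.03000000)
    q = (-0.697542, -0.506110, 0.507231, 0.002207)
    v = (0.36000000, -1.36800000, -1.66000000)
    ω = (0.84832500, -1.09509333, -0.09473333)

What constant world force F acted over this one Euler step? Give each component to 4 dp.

velocity change Δv = (0.06000000, -0.06800000, -0.16000000)
F = m·Δv/dt = (1.5000, -1.7000, -4.0000)

F = (1.5000, -1.7000, -4.0000)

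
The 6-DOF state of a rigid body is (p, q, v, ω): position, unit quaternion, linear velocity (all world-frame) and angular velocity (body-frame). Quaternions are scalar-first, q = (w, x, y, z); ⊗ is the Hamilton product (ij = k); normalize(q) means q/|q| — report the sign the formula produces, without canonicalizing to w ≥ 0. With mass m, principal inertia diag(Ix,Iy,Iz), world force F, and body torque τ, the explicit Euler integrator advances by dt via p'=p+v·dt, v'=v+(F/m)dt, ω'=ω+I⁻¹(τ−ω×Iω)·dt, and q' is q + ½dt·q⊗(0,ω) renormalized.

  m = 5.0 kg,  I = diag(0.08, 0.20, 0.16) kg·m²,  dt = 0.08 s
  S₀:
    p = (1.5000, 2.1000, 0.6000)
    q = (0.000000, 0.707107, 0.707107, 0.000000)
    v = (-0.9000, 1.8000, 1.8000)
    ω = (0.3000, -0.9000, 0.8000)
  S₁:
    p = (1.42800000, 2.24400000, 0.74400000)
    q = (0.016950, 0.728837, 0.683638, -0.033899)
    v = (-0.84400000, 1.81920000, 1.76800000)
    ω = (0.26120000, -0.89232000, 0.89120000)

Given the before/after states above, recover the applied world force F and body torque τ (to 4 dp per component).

velocity change Δv = (0.05600000, 0.01920000, -0.03200000)
F = m·Δv/dt = (3.5000, 1.2000, -2.0000)
ω₁ − ω₀ = (-0.03880000, 0.00768000, 0.09120000)
I·α + gyro = (-0.0100, 0.0000, 0.1500)

F = (3.5000, 1.2000, -2.0000)
τ = (-0.0100, 0.0000, 0.1500)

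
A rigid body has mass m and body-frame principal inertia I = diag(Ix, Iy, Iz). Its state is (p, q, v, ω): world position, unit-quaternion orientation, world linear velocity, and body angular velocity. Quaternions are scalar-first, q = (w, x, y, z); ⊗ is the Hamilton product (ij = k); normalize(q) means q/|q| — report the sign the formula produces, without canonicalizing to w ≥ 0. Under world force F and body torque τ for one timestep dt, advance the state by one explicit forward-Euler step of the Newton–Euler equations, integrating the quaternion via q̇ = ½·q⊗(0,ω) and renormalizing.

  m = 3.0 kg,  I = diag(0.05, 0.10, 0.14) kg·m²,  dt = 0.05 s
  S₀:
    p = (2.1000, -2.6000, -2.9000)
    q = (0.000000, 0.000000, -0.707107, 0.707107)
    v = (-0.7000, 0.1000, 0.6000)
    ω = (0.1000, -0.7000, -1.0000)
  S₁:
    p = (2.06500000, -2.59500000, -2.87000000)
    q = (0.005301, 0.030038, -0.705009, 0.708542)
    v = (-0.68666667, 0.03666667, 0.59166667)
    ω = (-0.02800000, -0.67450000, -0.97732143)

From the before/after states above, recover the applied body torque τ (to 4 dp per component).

ω₁ − ω₀ = (-0.12800000, 0.02550000, 0.02267857)
applied torque τ = (-0.1000, 0.0600, 0.0600)

τ = (-0.1000, 0.0600, 0.0600)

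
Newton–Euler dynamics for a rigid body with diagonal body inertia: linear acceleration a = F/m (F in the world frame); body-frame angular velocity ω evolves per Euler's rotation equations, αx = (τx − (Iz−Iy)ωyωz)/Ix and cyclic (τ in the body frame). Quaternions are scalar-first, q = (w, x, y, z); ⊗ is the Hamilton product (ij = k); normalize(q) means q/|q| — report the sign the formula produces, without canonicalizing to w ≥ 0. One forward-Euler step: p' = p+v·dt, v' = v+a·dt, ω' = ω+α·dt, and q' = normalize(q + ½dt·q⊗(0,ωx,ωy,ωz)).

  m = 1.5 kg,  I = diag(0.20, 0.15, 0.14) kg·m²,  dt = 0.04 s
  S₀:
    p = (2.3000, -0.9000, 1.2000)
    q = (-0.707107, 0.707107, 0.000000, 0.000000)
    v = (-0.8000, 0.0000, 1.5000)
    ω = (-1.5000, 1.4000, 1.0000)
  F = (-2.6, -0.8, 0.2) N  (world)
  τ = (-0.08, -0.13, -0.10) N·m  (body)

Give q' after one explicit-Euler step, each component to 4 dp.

2q̇ = q⊗(0,ω) = (1.0606605, 1.0606605, -1.6970568, 0.2828428)
updated quaternion q' = (-0.6852, 0.7276, -0.0339, 0.0057)

q' = (-0.6852, 0.7276, -0.0339, 0.0057)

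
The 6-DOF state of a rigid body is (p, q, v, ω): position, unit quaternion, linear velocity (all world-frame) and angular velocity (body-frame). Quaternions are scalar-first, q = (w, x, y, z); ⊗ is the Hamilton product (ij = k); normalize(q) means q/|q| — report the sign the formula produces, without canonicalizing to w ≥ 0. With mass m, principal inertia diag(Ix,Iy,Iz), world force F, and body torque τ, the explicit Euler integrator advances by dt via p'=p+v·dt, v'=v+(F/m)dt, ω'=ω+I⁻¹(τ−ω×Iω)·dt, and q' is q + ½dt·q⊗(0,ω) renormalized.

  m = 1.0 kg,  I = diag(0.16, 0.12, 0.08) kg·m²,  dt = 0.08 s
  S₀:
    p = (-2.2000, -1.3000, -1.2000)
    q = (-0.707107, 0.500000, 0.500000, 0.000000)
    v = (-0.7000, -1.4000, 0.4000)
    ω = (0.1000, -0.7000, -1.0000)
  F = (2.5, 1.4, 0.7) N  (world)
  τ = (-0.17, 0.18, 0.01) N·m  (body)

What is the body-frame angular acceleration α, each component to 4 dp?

gyro term ω×Iω = (-0.0280, -0.0080, 0.0028)
α = I⁻¹(τ − ω×Iω) = (-0.8875, 1.5667, 0.0900)

α = (-0.8875, 1.5667, 0.0900)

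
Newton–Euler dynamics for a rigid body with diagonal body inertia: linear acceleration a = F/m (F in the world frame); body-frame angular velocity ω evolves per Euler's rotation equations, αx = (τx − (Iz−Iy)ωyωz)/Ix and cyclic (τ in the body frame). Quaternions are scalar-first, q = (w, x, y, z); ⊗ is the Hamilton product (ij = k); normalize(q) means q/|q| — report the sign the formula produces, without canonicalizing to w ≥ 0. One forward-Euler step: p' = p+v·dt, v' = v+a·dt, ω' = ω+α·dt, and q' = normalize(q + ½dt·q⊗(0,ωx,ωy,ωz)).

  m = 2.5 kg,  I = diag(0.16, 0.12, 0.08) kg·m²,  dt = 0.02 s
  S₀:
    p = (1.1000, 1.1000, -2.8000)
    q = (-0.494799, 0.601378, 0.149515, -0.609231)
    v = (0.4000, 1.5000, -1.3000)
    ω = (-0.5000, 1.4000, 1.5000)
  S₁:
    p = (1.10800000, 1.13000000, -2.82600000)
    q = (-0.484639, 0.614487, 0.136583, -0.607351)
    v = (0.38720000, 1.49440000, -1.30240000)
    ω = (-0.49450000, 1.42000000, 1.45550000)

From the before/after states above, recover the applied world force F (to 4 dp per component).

F = (-1.6000, -0.7000, -0.3000)

Δv = v₁−v₀ = (-0.01280000, -0.00560000, -0.00240000)
applied force F = (-1.6000, -0.7000, -0.3000)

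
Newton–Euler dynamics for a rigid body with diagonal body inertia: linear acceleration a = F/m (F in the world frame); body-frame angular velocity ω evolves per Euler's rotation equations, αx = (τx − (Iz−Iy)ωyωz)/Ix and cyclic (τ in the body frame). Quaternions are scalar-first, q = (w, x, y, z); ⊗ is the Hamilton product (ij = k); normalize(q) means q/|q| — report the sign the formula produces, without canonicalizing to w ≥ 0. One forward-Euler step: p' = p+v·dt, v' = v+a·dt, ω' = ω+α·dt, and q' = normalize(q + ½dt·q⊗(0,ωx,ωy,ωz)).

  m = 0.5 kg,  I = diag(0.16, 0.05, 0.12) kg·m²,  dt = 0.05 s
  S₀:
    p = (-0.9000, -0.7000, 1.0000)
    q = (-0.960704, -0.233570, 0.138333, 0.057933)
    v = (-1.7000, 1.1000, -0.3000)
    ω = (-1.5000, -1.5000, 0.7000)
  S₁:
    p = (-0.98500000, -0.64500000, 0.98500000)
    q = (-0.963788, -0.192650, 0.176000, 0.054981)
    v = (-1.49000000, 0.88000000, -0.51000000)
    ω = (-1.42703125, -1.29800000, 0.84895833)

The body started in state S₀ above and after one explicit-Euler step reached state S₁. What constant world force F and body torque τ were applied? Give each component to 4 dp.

F = (2.1000, -2.2000, -2.1000)
τ = (0.1600, 0.1600, 0.1100)

Δω = ω₁−ω₀ = (0.07296875, 0.20200000, 0.14895833)
precession coupling = (-0.0735, -0.0420, -0.2475)
I·α + gyro = (0.1600, 0.1600, 0.1100)
velocity change Δv = (0.21000000, -0.22000000, -0.21000000)
F = m·Δv/dt = (2.1000, -2.2000, -2.1000)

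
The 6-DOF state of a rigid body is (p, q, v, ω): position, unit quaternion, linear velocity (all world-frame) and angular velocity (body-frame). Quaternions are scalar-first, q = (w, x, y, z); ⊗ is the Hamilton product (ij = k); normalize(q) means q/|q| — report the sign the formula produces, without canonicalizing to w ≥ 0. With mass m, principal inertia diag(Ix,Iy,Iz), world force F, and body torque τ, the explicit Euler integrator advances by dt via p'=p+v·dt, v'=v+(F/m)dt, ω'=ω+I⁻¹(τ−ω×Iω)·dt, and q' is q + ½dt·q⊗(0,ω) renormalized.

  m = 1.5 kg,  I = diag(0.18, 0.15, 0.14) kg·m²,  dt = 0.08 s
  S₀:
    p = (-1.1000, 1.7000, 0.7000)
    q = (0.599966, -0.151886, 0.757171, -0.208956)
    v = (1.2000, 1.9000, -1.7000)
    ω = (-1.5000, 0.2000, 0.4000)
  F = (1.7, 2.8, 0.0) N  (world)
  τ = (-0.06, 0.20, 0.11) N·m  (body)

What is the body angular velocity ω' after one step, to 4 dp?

ω×(Iω) gyroscopic = (-0.0008, -0.0240, 0.0090)
α = I⁻¹(τ − ω×Iω) = (-0.3289, 1.4933, 0.7214)
ω' = ω + α·dt = (-1.5263, 0.3195, 0.4577)

ω' = (-1.5263, 0.3195, 0.4577)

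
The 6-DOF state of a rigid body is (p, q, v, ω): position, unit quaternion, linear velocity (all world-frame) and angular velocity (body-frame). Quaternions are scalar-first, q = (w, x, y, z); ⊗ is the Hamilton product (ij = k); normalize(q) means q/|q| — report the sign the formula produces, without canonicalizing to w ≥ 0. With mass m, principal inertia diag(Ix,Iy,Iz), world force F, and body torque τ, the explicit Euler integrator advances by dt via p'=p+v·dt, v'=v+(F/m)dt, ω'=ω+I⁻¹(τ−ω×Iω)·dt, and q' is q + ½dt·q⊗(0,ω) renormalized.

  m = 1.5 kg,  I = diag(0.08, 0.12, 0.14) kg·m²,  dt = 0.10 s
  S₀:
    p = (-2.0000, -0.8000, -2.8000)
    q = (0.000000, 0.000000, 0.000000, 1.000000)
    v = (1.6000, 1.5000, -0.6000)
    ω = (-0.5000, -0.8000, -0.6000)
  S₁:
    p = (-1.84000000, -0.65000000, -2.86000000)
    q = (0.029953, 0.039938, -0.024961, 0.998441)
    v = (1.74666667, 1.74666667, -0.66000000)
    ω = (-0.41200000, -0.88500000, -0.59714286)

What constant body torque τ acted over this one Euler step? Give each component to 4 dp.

Δω = ω₁−ω₀ = (0.08800000, -0.08500000, 0.00285714)
gyro term ω₀×Iω₀ = (0.0096, -0.0180, 0.0160)
applied torque τ = (0.0800, -0.1200, 0.0200)

τ = (0.0800, -0.1200, 0.0200)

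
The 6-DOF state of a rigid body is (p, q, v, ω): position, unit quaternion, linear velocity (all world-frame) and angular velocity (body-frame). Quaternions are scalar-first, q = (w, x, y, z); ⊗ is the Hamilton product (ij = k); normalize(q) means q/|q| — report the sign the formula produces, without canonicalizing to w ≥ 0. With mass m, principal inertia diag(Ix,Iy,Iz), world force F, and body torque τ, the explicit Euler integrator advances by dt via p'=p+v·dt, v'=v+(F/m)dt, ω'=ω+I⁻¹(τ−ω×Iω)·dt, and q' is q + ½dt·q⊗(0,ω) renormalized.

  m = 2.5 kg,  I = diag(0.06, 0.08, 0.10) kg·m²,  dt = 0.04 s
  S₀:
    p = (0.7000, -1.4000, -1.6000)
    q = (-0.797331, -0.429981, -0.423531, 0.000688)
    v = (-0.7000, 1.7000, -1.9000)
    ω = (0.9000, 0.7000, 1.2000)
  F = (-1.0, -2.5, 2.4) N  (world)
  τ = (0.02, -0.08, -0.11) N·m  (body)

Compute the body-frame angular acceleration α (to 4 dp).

precession coupling ω×(Iω) = (0.0168, -0.0432, 0.0126)
(τ − ω×Iω)/I = (0.0533, -0.4600, -1.2260)

α = (0.0533, -0.4600, -1.2260)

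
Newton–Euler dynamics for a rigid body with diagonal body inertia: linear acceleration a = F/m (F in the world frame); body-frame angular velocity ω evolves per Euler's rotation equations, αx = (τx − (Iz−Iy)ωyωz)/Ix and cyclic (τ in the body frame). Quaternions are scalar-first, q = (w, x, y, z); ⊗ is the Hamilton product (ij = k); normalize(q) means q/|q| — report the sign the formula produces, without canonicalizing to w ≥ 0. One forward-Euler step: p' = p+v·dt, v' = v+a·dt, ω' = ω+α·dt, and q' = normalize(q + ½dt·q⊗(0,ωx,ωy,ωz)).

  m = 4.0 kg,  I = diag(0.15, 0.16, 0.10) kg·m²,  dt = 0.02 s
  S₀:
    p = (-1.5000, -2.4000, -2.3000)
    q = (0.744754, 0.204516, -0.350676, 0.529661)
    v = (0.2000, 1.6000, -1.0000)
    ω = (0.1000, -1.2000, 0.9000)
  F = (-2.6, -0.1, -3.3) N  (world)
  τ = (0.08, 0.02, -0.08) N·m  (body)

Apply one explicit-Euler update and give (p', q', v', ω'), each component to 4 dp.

p' = (-1.4960, -2.3680, -2.3200)
q' = (0.7355, 0.2084, -0.3609, 0.5342)
v' = (0.1870, 1.5995, -1.0165)
ω' = (0.1020, -1.1981, 0.8842)

linear accel F/m = (-0.6500, -0.0250, -0.8250)
p' = p + v·dt = (-1.4960, -2.3680, -2.3200)
new velocity v' = (0.1870, 1.5995, -1.0165)
(τ − ω×Iω)/I = (0.1013, 0.0969, -0.7880)
ω + α·dt = (0.1020, -1.1981, 0.8842)
q⊗(0,ω) = (-0.9179577, 0.3944602, -1.0248031, 0.4599270)
q + ½dt·q⊗(0,ω), renormalized = (0.7355, 0.2084, -0.3609, 0.5342)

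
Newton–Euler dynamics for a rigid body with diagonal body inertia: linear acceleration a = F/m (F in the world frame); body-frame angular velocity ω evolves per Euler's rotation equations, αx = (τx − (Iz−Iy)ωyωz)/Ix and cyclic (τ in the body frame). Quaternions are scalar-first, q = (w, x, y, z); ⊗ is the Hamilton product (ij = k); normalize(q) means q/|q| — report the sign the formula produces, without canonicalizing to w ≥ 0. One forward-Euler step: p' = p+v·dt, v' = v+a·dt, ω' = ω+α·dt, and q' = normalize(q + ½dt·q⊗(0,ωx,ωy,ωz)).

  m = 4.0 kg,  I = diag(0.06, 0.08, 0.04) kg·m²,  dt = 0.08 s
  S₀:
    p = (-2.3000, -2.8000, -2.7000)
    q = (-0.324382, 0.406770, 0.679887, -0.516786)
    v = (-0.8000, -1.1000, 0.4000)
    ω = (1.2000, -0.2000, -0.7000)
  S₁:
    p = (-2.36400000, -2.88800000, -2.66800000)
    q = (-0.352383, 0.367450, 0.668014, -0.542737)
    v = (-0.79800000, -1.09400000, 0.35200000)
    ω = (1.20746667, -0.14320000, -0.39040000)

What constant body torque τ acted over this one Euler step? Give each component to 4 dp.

rate change Δω = (0.00746667, 0.05680000, 0.30960000)
gyro term ω₀×Iω₀ = (-0.0056, -0.0168, -0.0048)
τ = I·(Δω/dt) + ω₀×(Iω₀) = (0.0000, 0.0400, 0.1500)

τ = (0.0000, 0.0400, 0.1500)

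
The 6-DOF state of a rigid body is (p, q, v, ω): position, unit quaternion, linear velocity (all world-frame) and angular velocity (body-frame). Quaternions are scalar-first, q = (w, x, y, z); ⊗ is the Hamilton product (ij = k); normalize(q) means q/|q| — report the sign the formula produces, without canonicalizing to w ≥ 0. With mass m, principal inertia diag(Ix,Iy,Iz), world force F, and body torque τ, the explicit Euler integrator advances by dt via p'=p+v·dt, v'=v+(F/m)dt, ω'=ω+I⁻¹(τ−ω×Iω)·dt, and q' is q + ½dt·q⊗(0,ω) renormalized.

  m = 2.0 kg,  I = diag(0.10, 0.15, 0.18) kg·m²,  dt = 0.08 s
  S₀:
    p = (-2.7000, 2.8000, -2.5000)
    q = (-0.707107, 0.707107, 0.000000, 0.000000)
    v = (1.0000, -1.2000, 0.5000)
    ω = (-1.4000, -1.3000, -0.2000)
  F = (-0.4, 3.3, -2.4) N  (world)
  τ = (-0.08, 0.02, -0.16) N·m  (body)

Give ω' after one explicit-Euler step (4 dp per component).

α = I⁻¹(τ − ω×Iω) = (-0.8780, 0.2827, -1.3944)
ω + α·dt = (-1.4702, -1.2774, -0.3116)

ω' = (-1.4702, -1.2774, -0.3116)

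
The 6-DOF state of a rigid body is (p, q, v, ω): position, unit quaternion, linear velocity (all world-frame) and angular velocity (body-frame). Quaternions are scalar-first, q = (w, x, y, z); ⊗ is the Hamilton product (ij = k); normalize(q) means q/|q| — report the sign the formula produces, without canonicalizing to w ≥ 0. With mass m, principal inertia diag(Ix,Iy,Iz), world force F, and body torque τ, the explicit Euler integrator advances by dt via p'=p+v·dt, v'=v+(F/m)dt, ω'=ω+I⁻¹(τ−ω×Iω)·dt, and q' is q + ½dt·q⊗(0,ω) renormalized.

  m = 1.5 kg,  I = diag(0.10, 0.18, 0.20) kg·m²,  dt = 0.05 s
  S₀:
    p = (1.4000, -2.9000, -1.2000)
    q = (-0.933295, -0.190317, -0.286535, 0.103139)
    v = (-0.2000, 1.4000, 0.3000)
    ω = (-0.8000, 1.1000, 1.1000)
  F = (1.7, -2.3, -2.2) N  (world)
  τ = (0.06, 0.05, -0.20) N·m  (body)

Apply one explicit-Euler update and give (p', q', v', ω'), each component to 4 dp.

new position p' = (1.3900, -2.8300, -1.1850)
new velocity v' = (-0.1433, 1.3233, 0.2267)
gyro term ω×Iω = (0.0242, 0.0880, -0.0704)
α = I⁻¹(τ − ω×Iω) = (0.3580, -0.2111, -0.6480)
ω + α·dt = (-0.7821, 1.0894, 1.0676)
q⊗(0,ω) = (0.0494820, 0.3179946, -0.8997870, -1.4652012)
updated quaternion q' = (-0.9312, -0.1822, -0.3087, 0.0664)

p' = (1.3900, -2.8300, -1.1850)
q' = (-0.9312, -0.1822, -0.3087, 0.0664)
v' = (-0.1433, 1.3233, 0.2267)
ω' = (-0.7821, 1.0894, 1.0676)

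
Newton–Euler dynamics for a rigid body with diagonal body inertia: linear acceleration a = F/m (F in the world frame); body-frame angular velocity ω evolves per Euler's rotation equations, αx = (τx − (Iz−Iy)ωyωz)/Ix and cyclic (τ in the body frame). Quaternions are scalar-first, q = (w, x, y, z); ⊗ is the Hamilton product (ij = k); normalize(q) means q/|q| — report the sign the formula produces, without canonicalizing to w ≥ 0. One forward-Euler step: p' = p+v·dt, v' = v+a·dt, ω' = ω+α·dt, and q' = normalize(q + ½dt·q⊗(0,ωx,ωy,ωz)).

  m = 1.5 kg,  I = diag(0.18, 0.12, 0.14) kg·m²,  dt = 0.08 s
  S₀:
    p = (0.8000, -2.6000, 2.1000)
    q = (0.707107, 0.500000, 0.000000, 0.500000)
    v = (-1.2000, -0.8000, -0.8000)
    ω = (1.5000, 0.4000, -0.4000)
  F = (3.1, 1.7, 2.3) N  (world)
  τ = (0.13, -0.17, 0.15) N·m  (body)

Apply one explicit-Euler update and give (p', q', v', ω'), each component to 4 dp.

α = I⁻¹(τ − ω×Iω) = (0.7400, -1.2167, 1.3286)
new body rate ω' = (1.5592, 0.3027, -0.2937)
2q̇ = q⊗(0,ω) = (-0.5500000, 0.8606605, 1.2328428, -0.0828428)
q + ½dt·q⊗(0,ω), renormalized = (0.6837, 0.5333, 0.0492, 0.4957)
a = (2.0667, 1.1333, 1.5333)
p' = p + v·dt = (0.7040, -2.6640, 2.0360)
v' = v + a·dt = (-1.0347, -0.7093, -0.6773)

p' = (0.7040, -2.6640, 2.0360)
q' = (0.6837, 0.5333, 0.0492, 0.4957)
v' = (-1.0347, -0.7093, -0.6773)
ω' = (1.5592, 0.3027, -0.2937)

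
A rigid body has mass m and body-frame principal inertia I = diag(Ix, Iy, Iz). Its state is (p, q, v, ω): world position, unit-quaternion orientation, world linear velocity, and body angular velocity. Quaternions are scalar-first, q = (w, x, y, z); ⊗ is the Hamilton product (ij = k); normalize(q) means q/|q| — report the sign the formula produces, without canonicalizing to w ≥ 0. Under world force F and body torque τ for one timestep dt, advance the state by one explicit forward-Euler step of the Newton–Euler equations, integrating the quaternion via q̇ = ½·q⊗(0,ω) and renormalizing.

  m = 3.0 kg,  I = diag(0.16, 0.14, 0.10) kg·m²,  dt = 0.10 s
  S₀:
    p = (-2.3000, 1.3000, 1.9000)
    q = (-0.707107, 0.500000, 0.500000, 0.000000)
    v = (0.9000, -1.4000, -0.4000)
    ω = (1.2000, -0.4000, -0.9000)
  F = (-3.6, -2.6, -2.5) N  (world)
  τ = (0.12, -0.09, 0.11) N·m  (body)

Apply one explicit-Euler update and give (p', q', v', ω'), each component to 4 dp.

p' = (-2.2100, 1.1600, 1.8600)
q' = (-0.7249, 0.4338, 0.5350, -0.0082)
v' = (0.7800, -1.4867, -0.4833)
ω' = (1.2840, -0.4180, -0.7996)

a = F/m = (-1.2000, -0.8667, -0.8333)
p + v·dt = (-2.2100, 1.1600, 1.8600)
v' = v + a·dt = (0.7800, -1.4867, -0.4833)
(τ − ω×Iω)/I = (0.8400, -0.1800, 1.0040)
ω + α·dt = (1.2840, -0.4180, -0.7996)
Hamilton product q⊗(0,ω) = (-0.4000000, -1.2985284, 0.7328428, -0.1636037)
q + ½dt·q⊗(0,ω), renormalized = (-0.7249, 0.4338, 0.5350, -0.0082)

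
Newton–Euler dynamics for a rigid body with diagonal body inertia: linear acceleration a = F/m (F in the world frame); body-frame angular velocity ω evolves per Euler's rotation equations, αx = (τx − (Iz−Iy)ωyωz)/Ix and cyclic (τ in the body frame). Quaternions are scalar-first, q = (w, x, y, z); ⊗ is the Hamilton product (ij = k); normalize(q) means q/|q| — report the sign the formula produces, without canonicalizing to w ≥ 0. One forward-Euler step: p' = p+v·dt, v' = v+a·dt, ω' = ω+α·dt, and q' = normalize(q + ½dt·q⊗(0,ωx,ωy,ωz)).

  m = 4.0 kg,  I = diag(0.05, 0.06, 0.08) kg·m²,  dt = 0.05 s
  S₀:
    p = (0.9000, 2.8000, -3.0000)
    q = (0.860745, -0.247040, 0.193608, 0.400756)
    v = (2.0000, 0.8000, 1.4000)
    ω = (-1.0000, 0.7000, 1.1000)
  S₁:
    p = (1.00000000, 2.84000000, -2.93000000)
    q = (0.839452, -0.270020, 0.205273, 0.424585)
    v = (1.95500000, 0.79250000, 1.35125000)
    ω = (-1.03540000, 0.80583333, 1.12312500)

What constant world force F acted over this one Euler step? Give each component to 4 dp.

velocity change Δv = (-0.04500000, -0.00750000, -0.04875000)
m·(v₁−v₀)/dt = (-3.6000, -0.6000, -3.9000)

F = (-3.6000, -0.6000, -3.9000)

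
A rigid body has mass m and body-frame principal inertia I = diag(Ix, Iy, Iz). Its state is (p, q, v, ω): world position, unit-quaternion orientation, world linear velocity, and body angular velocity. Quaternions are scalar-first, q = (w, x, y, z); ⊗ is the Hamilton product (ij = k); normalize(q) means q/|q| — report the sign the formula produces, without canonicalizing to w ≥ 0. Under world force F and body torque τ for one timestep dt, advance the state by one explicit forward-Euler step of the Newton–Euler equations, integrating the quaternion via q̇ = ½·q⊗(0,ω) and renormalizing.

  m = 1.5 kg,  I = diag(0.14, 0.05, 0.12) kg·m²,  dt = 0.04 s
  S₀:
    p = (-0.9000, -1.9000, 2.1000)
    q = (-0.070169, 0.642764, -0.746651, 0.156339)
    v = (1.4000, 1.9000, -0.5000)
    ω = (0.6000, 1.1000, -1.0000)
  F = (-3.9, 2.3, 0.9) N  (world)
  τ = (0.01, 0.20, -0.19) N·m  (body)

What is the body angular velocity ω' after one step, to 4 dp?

ω' = (0.6249, 1.2696, -1.0435)

angular accel α = (0.6214, 4.2400, -1.0883)
new body rate ω' = (0.6249, 1.2696, -1.0435)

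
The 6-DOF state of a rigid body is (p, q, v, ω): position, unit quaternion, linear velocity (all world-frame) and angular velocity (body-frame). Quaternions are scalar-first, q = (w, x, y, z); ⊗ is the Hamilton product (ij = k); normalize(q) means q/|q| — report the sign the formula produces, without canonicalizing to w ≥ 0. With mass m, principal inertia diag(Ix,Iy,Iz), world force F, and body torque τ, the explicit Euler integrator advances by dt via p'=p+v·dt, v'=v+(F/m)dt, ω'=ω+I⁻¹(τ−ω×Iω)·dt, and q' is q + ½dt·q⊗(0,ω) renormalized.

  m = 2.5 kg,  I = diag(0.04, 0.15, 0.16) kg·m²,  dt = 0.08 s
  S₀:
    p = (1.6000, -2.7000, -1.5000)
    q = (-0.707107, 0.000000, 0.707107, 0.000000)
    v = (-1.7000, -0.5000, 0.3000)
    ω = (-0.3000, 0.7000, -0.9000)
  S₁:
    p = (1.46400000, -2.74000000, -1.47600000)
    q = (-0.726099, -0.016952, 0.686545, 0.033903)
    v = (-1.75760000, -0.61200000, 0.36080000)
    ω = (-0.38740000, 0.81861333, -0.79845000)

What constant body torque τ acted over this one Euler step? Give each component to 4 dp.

ω₁ − ω₀ = (-0.08740000, 0.11861333, 0.10155000)
precession coupling = (-0.0063, -0.0324, -0.0231)
I·α + gyro = (-0.0500, 0.1900, 0.1800)

τ = (-0.0500, 0.1900, 0.1800)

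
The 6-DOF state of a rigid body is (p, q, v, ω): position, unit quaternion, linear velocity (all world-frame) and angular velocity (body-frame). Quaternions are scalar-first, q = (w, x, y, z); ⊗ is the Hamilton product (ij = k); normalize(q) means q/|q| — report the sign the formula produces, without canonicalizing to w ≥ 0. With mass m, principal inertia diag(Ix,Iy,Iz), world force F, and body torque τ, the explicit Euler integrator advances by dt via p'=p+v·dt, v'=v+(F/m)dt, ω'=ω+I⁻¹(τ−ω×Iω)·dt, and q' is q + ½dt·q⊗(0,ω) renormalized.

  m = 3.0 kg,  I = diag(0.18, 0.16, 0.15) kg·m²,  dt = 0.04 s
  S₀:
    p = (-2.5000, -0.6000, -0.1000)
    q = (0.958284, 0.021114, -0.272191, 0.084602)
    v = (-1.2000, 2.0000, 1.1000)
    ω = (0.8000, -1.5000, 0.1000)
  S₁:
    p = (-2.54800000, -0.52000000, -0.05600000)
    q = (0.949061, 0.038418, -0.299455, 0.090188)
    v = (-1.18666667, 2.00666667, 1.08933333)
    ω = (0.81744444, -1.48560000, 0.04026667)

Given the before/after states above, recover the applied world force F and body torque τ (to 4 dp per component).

Δω = ω₁−ω₀ = (0.01744444, 0.01440000, -0.05973333)
ω₀×(Iω₀) = (0.0015, 0.0024, 0.0240)
τ = I·(Δω/dt) + ω₀×(Iω₀) = (0.0800, 0.0600, -0.2000)
velocity change Δv = (0.01333333, 0.00666667, -0.01066667)
applied force F = (1.0000, 0.5000, -0.8000)

F = (1.0000, 0.5000, -0.8000)
τ = (0.0800, 0.0600, -0.2000)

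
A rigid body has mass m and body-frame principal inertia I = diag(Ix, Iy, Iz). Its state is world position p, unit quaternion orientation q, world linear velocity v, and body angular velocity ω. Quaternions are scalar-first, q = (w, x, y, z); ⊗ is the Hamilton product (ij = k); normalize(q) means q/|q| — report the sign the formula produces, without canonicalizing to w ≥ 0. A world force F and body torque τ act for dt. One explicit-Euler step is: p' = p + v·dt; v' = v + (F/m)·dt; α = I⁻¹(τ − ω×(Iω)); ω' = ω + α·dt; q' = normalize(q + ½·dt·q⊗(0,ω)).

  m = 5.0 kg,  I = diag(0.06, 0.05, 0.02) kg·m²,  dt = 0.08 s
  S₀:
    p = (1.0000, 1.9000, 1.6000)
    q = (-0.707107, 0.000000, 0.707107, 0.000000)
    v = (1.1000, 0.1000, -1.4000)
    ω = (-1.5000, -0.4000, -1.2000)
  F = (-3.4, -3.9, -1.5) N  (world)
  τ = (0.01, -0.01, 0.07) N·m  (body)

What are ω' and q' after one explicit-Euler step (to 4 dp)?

(τ − ω×Iω)/I = (0.4067, -1.6400, 3.8000)
ω' = ω + α·dt = (-1.4675, -0.5312, -0.8960)
Hamilton product q⊗(0,ω) = (0.2828428, 0.2121321, 0.2828428, 1.9091889)
updated quaternion q' = (-0.6937, 0.0085, 0.7162, 0.0761)

ω' = (-1.4675, -0.5312, -0.8960)
q' = (-0.6937, 0.0085, 0.7162, 0.0761)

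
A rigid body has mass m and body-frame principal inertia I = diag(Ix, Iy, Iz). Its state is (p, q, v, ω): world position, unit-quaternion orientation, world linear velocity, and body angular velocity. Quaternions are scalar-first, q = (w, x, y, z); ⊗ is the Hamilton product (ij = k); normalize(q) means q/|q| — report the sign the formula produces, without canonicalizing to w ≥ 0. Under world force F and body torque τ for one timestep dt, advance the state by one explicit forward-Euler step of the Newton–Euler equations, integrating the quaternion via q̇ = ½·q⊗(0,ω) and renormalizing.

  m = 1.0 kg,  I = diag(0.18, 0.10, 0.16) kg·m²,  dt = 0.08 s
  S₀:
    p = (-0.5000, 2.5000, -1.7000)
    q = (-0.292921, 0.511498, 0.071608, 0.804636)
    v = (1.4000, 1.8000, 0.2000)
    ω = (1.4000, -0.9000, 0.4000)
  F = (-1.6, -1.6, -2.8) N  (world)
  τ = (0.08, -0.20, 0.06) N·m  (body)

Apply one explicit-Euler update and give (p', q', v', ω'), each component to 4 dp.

gyro term ω×Iω = (-0.0216, 0.0112, 0.1008)
α = I⁻¹(τ − ω×Iω) = (0.5644, -2.1120, -0.2550)
new body rate ω' = (1.4452, -1.0690, 0.3796)
q⊗(0,ω) = (-0.9735044, 0.3427262, 1.1855201, -0.6777678)
q + ½dt·q⊗(0,ω), renormalized = (-0.3311, 0.5240, 0.1188, 0.7757)
a = F/m = (-1.6000, -1.6000, -2.8000)
p' = p + v·dt = (-0.3880, 2.6440, -1.6840)
v' = v + a·dt = (1.2720, 1.6720, -0.0240)

p' = (-0.3880, 2.6440, -1.6840)
q' = (-0.3311, 0.5240, 0.1188, 0.7757)
v' = (1.2720, 1.6720, -0.0240)
ω' = (1.4452, -1.0690, 0.3796)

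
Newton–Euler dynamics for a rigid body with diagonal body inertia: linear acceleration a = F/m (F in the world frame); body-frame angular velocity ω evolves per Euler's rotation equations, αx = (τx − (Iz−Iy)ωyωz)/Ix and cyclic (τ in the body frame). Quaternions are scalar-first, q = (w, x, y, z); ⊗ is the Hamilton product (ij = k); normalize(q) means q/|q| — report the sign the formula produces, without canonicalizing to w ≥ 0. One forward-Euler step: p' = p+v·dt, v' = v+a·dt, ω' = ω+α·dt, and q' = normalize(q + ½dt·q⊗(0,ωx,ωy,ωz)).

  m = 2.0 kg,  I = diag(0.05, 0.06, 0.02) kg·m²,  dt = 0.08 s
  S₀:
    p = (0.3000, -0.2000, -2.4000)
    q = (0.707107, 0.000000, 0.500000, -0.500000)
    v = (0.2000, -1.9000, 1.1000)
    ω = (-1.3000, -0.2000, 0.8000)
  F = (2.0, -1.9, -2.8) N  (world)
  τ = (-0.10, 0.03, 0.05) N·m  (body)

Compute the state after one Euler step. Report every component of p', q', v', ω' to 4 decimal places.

new position p' = (0.3160, -0.3520, -2.3120)
v' = v + a·dt = (0.2800, -1.9760, 0.9880)
(τ − ω×Iω)/I = (-2.1280, 1.0200, 2.3700)
ω' = ω + α·dt = (-1.4702, -0.1184, 0.9896)
2q̇ = q⊗(0,ω) = (0.5000000, -0.6192391, 0.5085786, 1.2156856)
updated quaternion q' = (0.7257, -0.0247, 0.5194, -0.4505)

p' = (0.3160, -0.3520, -2.3120)
q' = (0.7257, -0.0247, 0.5194, -0.4505)
v' = (0.2800, -1.9760, 0.9880)
ω' = (-1.4702, -0.1184, 0.9896)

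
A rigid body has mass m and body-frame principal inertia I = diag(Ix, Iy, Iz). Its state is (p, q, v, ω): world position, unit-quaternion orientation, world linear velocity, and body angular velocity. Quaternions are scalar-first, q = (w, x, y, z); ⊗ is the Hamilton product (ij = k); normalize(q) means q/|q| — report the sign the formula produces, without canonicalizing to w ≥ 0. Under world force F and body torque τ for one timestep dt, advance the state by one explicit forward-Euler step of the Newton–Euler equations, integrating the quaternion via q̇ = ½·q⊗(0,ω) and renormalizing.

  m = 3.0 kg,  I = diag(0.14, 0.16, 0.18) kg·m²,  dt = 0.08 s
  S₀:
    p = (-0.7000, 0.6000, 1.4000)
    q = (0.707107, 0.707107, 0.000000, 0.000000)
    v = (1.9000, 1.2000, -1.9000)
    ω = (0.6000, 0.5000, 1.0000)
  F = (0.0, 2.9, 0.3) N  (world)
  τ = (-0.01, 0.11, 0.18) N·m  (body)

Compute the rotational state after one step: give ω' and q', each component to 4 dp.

ω' = (0.5886, 0.5670, 1.0773)
q' = (0.6892, 0.7231, -0.0141, 0.0424)

α = I⁻¹(τ − ω×Iω) = (-0.1429, 0.8375, 0.9667)
ω + α·dt = (0.5886, 0.5670, 1.0773)
q⊗(0,ω) = (-0.4242642, 0.4242642, -0.3535535, 1.0606605)
q + ½dt·q⊗(0,ω), renormalized = (0.6892, 0.7231, -0.0141, 0.0424)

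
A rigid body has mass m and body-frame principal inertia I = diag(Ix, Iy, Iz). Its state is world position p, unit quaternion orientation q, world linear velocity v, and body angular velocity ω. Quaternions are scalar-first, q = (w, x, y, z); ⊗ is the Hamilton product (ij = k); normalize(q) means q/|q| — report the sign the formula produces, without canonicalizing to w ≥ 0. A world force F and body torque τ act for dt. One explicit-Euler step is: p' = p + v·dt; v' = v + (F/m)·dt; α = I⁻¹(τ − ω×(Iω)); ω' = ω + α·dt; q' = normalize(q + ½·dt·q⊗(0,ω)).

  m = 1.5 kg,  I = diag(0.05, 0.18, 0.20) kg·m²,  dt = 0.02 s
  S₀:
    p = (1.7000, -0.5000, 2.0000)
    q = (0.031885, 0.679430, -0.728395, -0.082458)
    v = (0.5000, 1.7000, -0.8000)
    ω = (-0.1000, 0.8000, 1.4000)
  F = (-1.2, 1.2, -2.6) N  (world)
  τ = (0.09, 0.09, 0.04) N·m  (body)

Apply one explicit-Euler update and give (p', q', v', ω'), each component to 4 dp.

p' = (1.7100, -0.4660, 1.9840)
q' = (0.0395, 0.6698, -0.7375, -0.0773)
v' = (0.4840, 1.7160, -0.8347)
ω' = (-0.0730, 0.8077, 1.4050)

(τ − ω×Iω)/I = (1.3520, 0.3833, 0.2520)
ω + α·dt = (-0.0730, 0.8077, 1.4050)
2q̇ = q⊗(0,ω) = (0.7661002, -0.9569751, -0.9174482, 0.5153435)
q' = normalize(q + ½dt·q⊗(0,ω)) = (0.0395, 0.6698, -0.7375, -0.0773)
linear accel F/m = (-0.8000, 0.8000, -1.7333)
p' = p + v·dt = (1.7100, -0.4660, 1.9840)
v' = v + a·dt = (0.4840, 1.7160, -0.8347)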